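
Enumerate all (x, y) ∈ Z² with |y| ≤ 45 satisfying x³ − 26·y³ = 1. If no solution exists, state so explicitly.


The equation is x³ - 26y³ = 1. For fixed y, x³ = 26·y³ + 1, so a solution requires the RHS to be a perfect cube.
Strategy: iterate y from -45 to 45, compute RHS = 26·y³ + 1, and check whether it is a (positive or negative) perfect cube.
Check small values of y:
  y = 0: RHS = 1 = (1)³ ⇒ x = 1 works.
  y = 1: RHS = 27 = (3)³ ⇒ x = 3 works.
  y = -1: RHS = -25 is not a perfect cube.
  y = 2: RHS = 209 is not a perfect cube.
  y = -2: RHS = -207 is not a perfect cube.
  y = 3: RHS = 703 is not a perfect cube.
  y = -3: RHS = -701 is not a perfect cube.
Continuing the search up to |y| = 45 finds no further solutions beyond those listed.
Collected solutions: (1, 0), (3, 1).

Solutions (with |y| ≤ 45): (1, 0), (3, 1).


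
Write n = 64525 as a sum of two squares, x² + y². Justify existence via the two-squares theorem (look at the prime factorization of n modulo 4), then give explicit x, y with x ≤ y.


Step 1: Factor n = 64525 = 5^2 · 29 · 89.
Step 2: Check the mod-4 condition on each prime factor: 5 ≡ 1 (mod 4), exponent 2; 29 ≡ 1 (mod 4), exponent 1; 89 ≡ 1 (mod 4), exponent 1.
All primes ≡ 3 (mod 4) appear to even exponent (or don't appear), so by the two-squares theorem n IS expressible as a sum of two squares.
Step 3: Build a representation. Group n = k² · m with k = 5 and m = 29 · 89 = 2581 (a product of primes ≡ 1 (mod 4)); a representation of m scales to one of n via (k·x)² + (k·y)² = k²(x² + y²). Each prime p ≡ 1 (mod 4) is itself a sum of two squares; find a² by testing p − a² for a perfect square:
  29: 29 − 1² = 28, 29 − 2² = 25 = 5² ⇒ 29 = 2² + 5².
  89: 89 − 1² = 88, 89 − 2² = 85, 89 − 3² = 80, 89 − 4² = 73, 89 − 5² = 64 = 8² ⇒ 89 = 5² + 8².
  Combine using the Brahmagupta–Fibonacci identity (a² + b²)(c² + d²) = (ac − bd)² + (ad + bc)² = (ac + bd)² + (ad − bc)²:
  29 · 89 = 2581: from (2² + 5²)(5² + 8²), take (2·5 − 5·8, 2·8 + 5·5) = (10 − 40, 16 + 25) = (-30, 41); dropping signs (only squares matter) gives (30, 41); check 30² + 41² = 900 + 1681 = 2581 ✓.
  Scale by k = 5: (5·30, 5·41) = (150, 205).
Step 4: Order so x ≤ y and verify: 150² + 205² = 22500 + 42025 = 64525 = n. ✓

n = 64525 = 150² + 205² (one valid representation with x ≤ y).


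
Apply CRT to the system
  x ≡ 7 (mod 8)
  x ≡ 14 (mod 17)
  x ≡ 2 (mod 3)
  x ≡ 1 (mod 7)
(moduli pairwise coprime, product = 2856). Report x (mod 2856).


Product of moduli M = 8 · 17 · 3 · 7 = 2856.
Merge one congruence at a time:
  Start: x ≡ 7 (mod 8).
  Combine with x ≡ 14 (mod 17); new modulus lcm = 136.
    Write x = 7 + 8·t and substitute into x ≡ 14 (mod 17): 8·t ≡ 14 − 7 = 7 (mod 17).
    The inverse of 8 mod 17 is 15 (since 8·15 = 120 = 7·17 + 1), so t ≡ 15·7 = 105 ≡ 3 (mod 17).
    Then x = 7 + 8·3 = 31, valid modulo lcm(8, 17) = 136: x ≡ 31 (mod 136).
  Combine with x ≡ 2 (mod 3); new modulus lcm = 408.
    Write x = 31 + 136·t and substitute into x ≡ 2 (mod 3): 136·t ≡ 2 − 31 = -29 (mod 3).
    Reduce coefficients mod 3: 1·t ≡ 1 (mod 3).
    So t ≡ 1 (mod 3).
    Then x = 31 + 136·1 = 167, valid modulo lcm(136, 3) = 408: x ≡ 167 (mod 408).
  Combine with x ≡ 1 (mod 7); new modulus lcm = 2856.
    Write x = 167 + 408·t and substitute into x ≡ 1 (mod 7): 408·t ≡ 1 − 167 = -166 (mod 7).
    Reduce coefficients mod 7: 2·t ≡ 2 (mod 7).
    The inverse of 2 mod 7 is 4 (since 2·4 = 8 = 1·7 + 1), so t ≡ 4·2 = 8 ≡ 1 (mod 7).
    Then x = 167 + 408·1 = 575, valid modulo lcm(408, 7) = 2856: x ≡ 575 (mod 2856).
Verify against each original: 575 mod 8 = 7, 575 mod 17 = 14, 575 mod 3 = 2, 575 mod 7 = 1.

x ≡ 575 (mod 2856).


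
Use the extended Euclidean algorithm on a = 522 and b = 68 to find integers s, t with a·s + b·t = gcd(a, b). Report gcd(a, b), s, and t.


Euclidean algorithm on (522, 68) — divide until remainder is 0:
  522 = 7 · 68 + 46
  68 = 1 · 46 + 22
  46 = 2 · 22 + 2
  22 = 11 · 2 + 0
gcd(522, 68) = 2.
Track Bezout coefficients alongside the remainders: start with r₀ = 522 = a·1 + b·0 (s = 1, t = 0) and r₁ = 68 = a·0 + b·1 (s = 0, t = 1); each new remainder r_{k+1} = r_{k-1} − q_k·r_k inherits s_{k+1} = s_{k-1} − q_k·s_k, t_{k+1} = t_{k-1} − q_k·t_k, so r_k = a·s_k + b·t_k at every step:
  q = 7: r = 46, s = 1 − 7·0 = 1, t = 0 − 7·1 = -7  (check: 522·1 + 68·(-7) = 46)
  q = 1: r = 22, s = 0 − 1·1 = -1, t = 1 − 1·(-7) = 8  (check: 522·(-1) + 68·8 = 22)
  q = 2: r = 2, s = 1 − 2·(-1) = 3, t = -7 − 2·8 = -23  (check: 522·3 + 68·(-23) = 2)
The row with r = 2 (the gcd) gives the Bezout coefficients s = 3, t = -23.
Result: 522 · (3) + 68 · (-23) = 2.

gcd(522, 68) = 2; s = 3, t = -23 (check: 522·3 + 68·(-23) = 2).


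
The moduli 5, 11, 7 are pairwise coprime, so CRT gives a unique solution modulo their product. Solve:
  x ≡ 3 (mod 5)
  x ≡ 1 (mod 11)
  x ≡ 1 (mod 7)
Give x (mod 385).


Moduli 5, 11, 7 are pairwise coprime; by CRT there is a unique solution modulo M = 5 · 11 · 7 = 385.
Solve pairwise, accumulating the modulus:
  Start with x ≡ 3 (mod 5).
  Combine with x ≡ 1 (mod 11): since gcd(5, 11) = 1, we get a unique residue mod 55.
    Write x = 3 + 5·t and substitute into x ≡ 1 (mod 11): 5·t ≡ 1 − 3 = -2 (mod 11).
    Reduce coefficients mod 11: 5·t ≡ 9 (mod 11).
    The inverse of 5 mod 11 is 9 (since 5·9 = 45 = 4·11 + 1), so t ≡ 9·9 = 81 ≡ 4 (mod 11).
    Then x = 3 + 5·4 = 23, valid modulo lcm(5, 11) = 55: x ≡ 23 (mod 55).
  Combine with x ≡ 1 (mod 7): since gcd(55, 7) = 1, we get a unique residue mod 385.
    Write x = 23 + 55·t and substitute into x ≡ 1 (mod 7): 55·t ≡ 1 − 23 = -22 (mod 7).
    Reduce coefficients mod 7: 6·t ≡ 6 (mod 7).
    The inverse of 6 mod 7 is 6 (since 6·6 = 36 = 5·7 + 1), so t ≡ 6·6 = 36 ≡ 1 (mod 7).
    Then x = 23 + 55·1 = 78, valid modulo lcm(55, 7) = 385: x ≡ 78 (mod 385).
Verify: 78 mod 5 = 3 ✓, 78 mod 11 = 1 ✓, 78 mod 7 = 1 ✓.

x ≡ 78 (mod 385).


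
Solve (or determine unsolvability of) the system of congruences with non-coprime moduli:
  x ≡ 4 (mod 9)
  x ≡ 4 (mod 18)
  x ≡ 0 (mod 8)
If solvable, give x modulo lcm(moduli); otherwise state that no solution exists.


Moduli 9, 18, 8 are not pairwise coprime, so CRT works modulo lcm(m_i) when all pairwise compatibility conditions hold.
Pairwise compatibility: gcd(m_i, m_j) must divide a_i - a_j for every pair.
Merge one congruence at a time:
  Start: x ≡ 4 (mod 9).
  Combine with x ≡ 4 (mod 18): gcd(9, 18) = 9; 4 - 4 = 0, which IS divisible by 9, so compatible.
    Write x = 4 + 9·t and substitute into x ≡ 4 (mod 18): 9·t ≡ 4 − 4 = 0 (mod 18).
    Divide the congruence (and modulus) by g = 9: 1·t ≡ 0 (mod 2).
    So t ≡ 0 (mod 2).
    Then x = 4 + 9·0 = 4, valid modulo lcm(9, 18) = 18: x ≡ 4 (mod 18).
  Combine with x ≡ 0 (mod 8): gcd(18, 8) = 2; 0 - 4 = -4, which IS divisible by 2, so compatible.
    Write x = 4 + 18·t and substitute into x ≡ 0 (mod 8): 18·t ≡ 0 − 4 = -4 (mod 8).
    Divide the congruence (and modulus) by g = 2: 9·t ≡ -2 (mod 4).
    Reduce coefficients mod 4: 1·t ≡ 2 (mod 4).
    So t ≡ 2 (mod 4).
    Then x = 4 + 18·2 = 40, valid modulo lcm(18, 8) = 72: x ≡ 40 (mod 72).
Verify: 40 mod 9 = 4, 40 mod 18 = 4, 40 mod 8 = 0.

x ≡ 40 (mod 72).


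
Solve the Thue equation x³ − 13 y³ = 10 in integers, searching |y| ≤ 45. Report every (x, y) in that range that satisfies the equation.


The equation is x³ - 13y³ = 10. For fixed y, x³ = 13·y³ + 10, so a solution requires the RHS to be a perfect cube.
Strategy: iterate y from -45 to 45, compute RHS = 13·y³ + 10, and check whether it is a (positive or negative) perfect cube.
Check small values of y:
  y = 0: RHS = 10 is not a perfect cube.
  y = 1: RHS = 23 is not a perfect cube.
  y = -1: RHS = -3 is not a perfect cube.
  y = 2: RHS = 114 is not a perfect cube.
  y = -2: RHS = -94 is not a perfect cube.
  y = 3: RHS = 361 is not a perfect cube.
  y = -3: RHS = -341 is not a perfect cube.
Continuing the search up to |y| = 45 finds no solutions either.
No (x, y) in the scanned range satisfies the equation.

No integer solutions with |y| ≤ 45.


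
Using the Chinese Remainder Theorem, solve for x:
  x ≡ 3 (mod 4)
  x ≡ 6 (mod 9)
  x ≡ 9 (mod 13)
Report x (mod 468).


Moduli 4, 9, 13 are pairwise coprime; by CRT there is a unique solution modulo M = 4 · 9 · 13 = 468.
Solve pairwise, accumulating the modulus:
  Start with x ≡ 3 (mod 4).
  Combine with x ≡ 6 (mod 9): since gcd(4, 9) = 1, we get a unique residue mod 36.
    Write x = 3 + 4·t and substitute into x ≡ 6 (mod 9): 4·t ≡ 6 − 3 = 3 (mod 9).
    The inverse of 4 mod 9 is 7 (since 4·7 = 28 = 3·9 + 1), so t ≡ 7·3 = 21 ≡ 3 (mod 9).
    Then x = 3 + 4·3 = 15, valid modulo lcm(4, 9) = 36: x ≡ 15 (mod 36).
  Combine with x ≡ 9 (mod 13): since gcd(36, 13) = 1, we get a unique residue mod 468.
    Write x = 15 + 36·t and substitute into x ≡ 9 (mod 13): 36·t ≡ 9 − 15 = -6 (mod 13).
    Reduce coefficients mod 13: 10·t ≡ 7 (mod 13).
    The inverse of 10 mod 13 is 4 (since 10·4 = 40 = 3·13 + 1), so t ≡ 4·7 = 28 ≡ 2 (mod 13).
    Then x = 15 + 36·2 = 87, valid modulo lcm(36, 13) = 468: x ≡ 87 (mod 468).
Verify: 87 mod 4 = 3 ✓, 87 mod 9 = 6 ✓, 87 mod 13 = 9 ✓.

x ≡ 87 (mod 468).


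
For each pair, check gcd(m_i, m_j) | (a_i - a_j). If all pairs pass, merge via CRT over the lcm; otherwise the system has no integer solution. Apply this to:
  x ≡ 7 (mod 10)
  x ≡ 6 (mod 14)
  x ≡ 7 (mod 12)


Moduli 10, 14, 12 are not pairwise coprime, so CRT works modulo lcm(m_i) when all pairwise compatibility conditions hold.
Pairwise compatibility: gcd(m_i, m_j) must divide a_i - a_j for every pair.
Merge one congruence at a time:
  Start: x ≡ 7 (mod 10).
  Combine with x ≡ 6 (mod 14): gcd(10, 14) = 2, and 6 - 7 = -1 is NOT divisible by 2.
    ⇒ system is inconsistent (no integer solution).

No solution (the system is inconsistent).


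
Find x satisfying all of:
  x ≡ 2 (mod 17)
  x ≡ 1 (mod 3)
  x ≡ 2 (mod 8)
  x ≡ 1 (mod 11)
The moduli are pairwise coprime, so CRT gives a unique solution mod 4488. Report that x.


Product of moduli M = 17 · 3 · 8 · 11 = 4488.
Merge one congruence at a time:
  Start: x ≡ 2 (mod 17).
  Combine with x ≡ 1 (mod 3); new modulus lcm = 51.
    Write x = 2 + 17·t and substitute into x ≡ 1 (mod 3): 17·t ≡ 1 − 2 = -1 (mod 3).
    Reduce coefficients mod 3: 2·t ≡ 2 (mod 3).
    The inverse of 2 mod 3 is 2 (since 2·2 = 4 = 1·3 + 1), so t ≡ 2·2 = 4 ≡ 1 (mod 3).
    Then x = 2 + 17·1 = 19, valid modulo lcm(17, 3) = 51: x ≡ 19 (mod 51).
  Combine with x ≡ 2 (mod 8); new modulus lcm = 408.
    Write x = 19 + 51·t and substitute into x ≡ 2 (mod 8): 51·t ≡ 2 − 19 = -17 (mod 8).
    Reduce coefficients mod 8: 3·t ≡ 7 (mod 8).
    The inverse of 3 mod 8 is 3 (since 3·3 = 9 = 1·8 + 1), so t ≡ 3·7 = 21 ≡ 5 (mod 8).
    Then x = 19 + 51·5 = 274, valid modulo lcm(51, 8) = 408: x ≡ 274 (mod 408).
  Combine with x ≡ 1 (mod 11); new modulus lcm = 4488.
    Write x = 274 + 408·t and substitute into x ≡ 1 (mod 11): 408·t ≡ 1 − 274 = -273 (mod 11).
    Reduce coefficients mod 11: 1·t ≡ 2 (mod 11).
    So t ≡ 2 (mod 11).
    Then x = 274 + 408·2 = 1090, valid modulo lcm(408, 11) = 4488: x ≡ 1090 (mod 4488).
Verify against each original: 1090 mod 17 = 2, 1090 mod 3 = 1, 1090 mod 8 = 2, 1090 mod 11 = 1.

x ≡ 1090 (mod 4488).


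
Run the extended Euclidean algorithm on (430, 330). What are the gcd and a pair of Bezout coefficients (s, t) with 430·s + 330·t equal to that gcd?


Euclidean algorithm on (430, 330) — divide until remainder is 0:
  430 = 1 · 330 + 100
  330 = 3 · 100 + 30
  100 = 3 · 30 + 10
  30 = 3 · 10 + 0
gcd(430, 330) = 10.
Track Bezout coefficients alongside the remainders: start with r₀ = 430 = a·1 + b·0 (s = 1, t = 0) and r₁ = 330 = a·0 + b·1 (s = 0, t = 1); each new remainder r_{k+1} = r_{k-1} − q_k·r_k inherits s_{k+1} = s_{k-1} − q_k·s_k, t_{k+1} = t_{k-1} − q_k·t_k, so r_k = a·s_k + b·t_k at every step:
  q = 1: r = 100, s = 1 − 1·0 = 1, t = 0 − 1·1 = -1  (check: 430·1 + 330·(-1) = 100)
  q = 3: r = 30, s = 0 − 3·1 = -3, t = 1 − 3·(-1) = 4  (check: 430·(-3) + 330·4 = 30)
  q = 3: r = 10, s = 1 − 3·(-3) = 10, t = -1 − 3·4 = -13  (check: 430·10 + 330·(-13) = 10)
The row with r = 10 (the gcd) gives the Bezout coefficients s = 10, t = -13.
Result: 430 · (10) + 330 · (-13) = 10.

gcd(430, 330) = 10; s = 10, t = -13 (check: 430·10 + 330·(-13) = 10).


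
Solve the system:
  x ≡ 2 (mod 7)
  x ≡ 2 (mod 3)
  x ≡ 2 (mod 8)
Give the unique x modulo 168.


Moduli 7, 3, 8 are pairwise coprime; by CRT there is a unique solution modulo M = 7 · 3 · 8 = 168.
Solve pairwise, accumulating the modulus:
  Start with x ≡ 2 (mod 7).
  Combine with x ≡ 2 (mod 3): since gcd(7, 3) = 1, we get a unique residue mod 21.
    Write x = 2 + 7·t and substitute into x ≡ 2 (mod 3): 7·t ≡ 2 − 2 = 0 (mod 3).
    Reduce coefficients mod 3: 1·t ≡ 0 (mod 3).
    So t ≡ 0 (mod 3).
    Then x = 2 + 7·0 = 2, valid modulo lcm(7, 3) = 21: x ≡ 2 (mod 21).
  Combine with x ≡ 2 (mod 8): since gcd(21, 8) = 1, we get a unique residue mod 168.
    Write x = 2 + 21·t and substitute into x ≡ 2 (mod 8): 21·t ≡ 2 − 2 = 0 (mod 8).
    Reduce coefficients mod 8: 5·t ≡ 0 (mod 8).
    The inverse of 5 mod 8 is 5 (since 5·5 = 25 = 3·8 + 1), so t ≡ 5·0 = 0 ≡ 0 (mod 8).
    Then x = 2 + 21·0 = 2, valid modulo lcm(21, 8) = 168: x ≡ 2 (mod 168).
Verify: 2 mod 7 = 2 ✓, 2 mod 3 = 2 ✓, 2 mod 8 = 2 ✓.

x ≡ 2 (mod 168).


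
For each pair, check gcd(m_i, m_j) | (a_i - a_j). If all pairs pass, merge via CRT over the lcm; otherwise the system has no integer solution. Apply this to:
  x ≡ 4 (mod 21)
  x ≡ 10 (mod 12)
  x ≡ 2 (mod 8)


Moduli 21, 12, 8 are not pairwise coprime, so CRT works modulo lcm(m_i) when all pairwise compatibility conditions hold.
Pairwise compatibility: gcd(m_i, m_j) must divide a_i - a_j for every pair.
Merge one congruence at a time:
  Start: x ≡ 4 (mod 21).
  Combine with x ≡ 10 (mod 12): gcd(21, 12) = 3; 10 - 4 = 6, which IS divisible by 3, so compatible.
    Write x = 4 + 21·t and substitute into x ≡ 10 (mod 12): 21·t ≡ 10 − 4 = 6 (mod 12).
    Divide the congruence (and modulus) by g = 3: 7·t ≡ 2 (mod 4).
    Reduce coefficients mod 4: 3·t ≡ 2 (mod 4).
    The inverse of 3 mod 4 is 3 (since 3·3 = 9 = 2·4 + 1), so t ≡ 3·2 = 6 ≡ 2 (mod 4).
    Then x = 4 + 21·2 = 46, valid modulo lcm(21, 12) = 84: x ≡ 46 (mod 84).
  Combine with x ≡ 2 (mod 8): gcd(84, 8) = 4; 2 - 46 = -44, which IS divisible by 4, so compatible.
    Write x = 46 + 84·t and substitute into x ≡ 2 (mod 8): 84·t ≡ 2 − 46 = -44 (mod 8).
    Divide the congruence (and modulus) by g = 4: 21·t ≡ -11 (mod 2).
    Reduce coefficients mod 2: 1·t ≡ 1 (mod 2).
    So t ≡ 1 (mod 2).
    Then x = 46 + 84·1 = 130, valid modulo lcm(84, 8) = 168: x ≡ 130 (mod 168).
Verify: 130 mod 21 = 4, 130 mod 12 = 10, 130 mod 8 = 2.

x ≡ 130 (mod 168).


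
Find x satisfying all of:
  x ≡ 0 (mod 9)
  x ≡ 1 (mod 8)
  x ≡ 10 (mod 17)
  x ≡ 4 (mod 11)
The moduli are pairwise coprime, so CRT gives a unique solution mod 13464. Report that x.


Product of moduli M = 9 · 8 · 17 · 11 = 13464.
Merge one congruence at a time:
  Start: x ≡ 0 (mod 9).
  Combine with x ≡ 1 (mod 8); new modulus lcm = 72.
    Write x = 0 + 9·t and substitute into x ≡ 1 (mod 8): 9·t ≡ 1 − 0 = 1 (mod 8).
    Reduce coefficients mod 8: 1·t ≡ 1 (mod 8).
    So t ≡ 1 (mod 8).
    Then x = 0 + 9·1 = 9, valid modulo lcm(9, 8) = 72: x ≡ 9 (mod 72).
  Combine with x ≡ 10 (mod 17); new modulus lcm = 1224.
    Write x = 9 + 72·t and substitute into x ≡ 10 (mod 17): 72·t ≡ 10 − 9 = 1 (mod 17).
    Reduce coefficients mod 17: 4·t ≡ 1 (mod 17).
    The inverse of 4 mod 17 is 13 (since 4·13 = 52 = 3·17 + 1), so t ≡ 13·1 = 13 ≡ 13 (mod 17).
    Then x = 9 + 72·13 = 945, valid modulo lcm(72, 17) = 1224: x ≡ 945 (mod 1224).
  Combine with x ≡ 4 (mod 11); new modulus lcm = 13464.
    Write x = 945 + 1224·t and substitute into x ≡ 4 (mod 11): 1224·t ≡ 4 − 945 = -941 (mod 11).
    Reduce coefficients mod 11: 3·t ≡ 5 (mod 11).
    The inverse of 3 mod 11 is 4 (since 3·4 = 12 = 1·11 + 1), so t ≡ 4·5 = 20 ≡ 9 (mod 11).
    Then x = 945 + 1224·9 = 11961, valid modulo lcm(1224, 11) = 13464: x ≡ 11961 (mod 13464).
Verify against each original: 11961 mod 9 = 0, 11961 mod 8 = 1, 11961 mod 17 = 10, 11961 mod 11 = 4.

x ≡ 11961 (mod 13464).


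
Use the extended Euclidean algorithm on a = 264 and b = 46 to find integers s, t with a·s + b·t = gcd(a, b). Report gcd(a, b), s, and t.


Euclidean algorithm on (264, 46) — divide until remainder is 0:
  264 = 5 · 46 + 34
  46 = 1 · 34 + 12
  34 = 2 · 12 + 10
  12 = 1 · 10 + 2
  10 = 5 · 2 + 0
gcd(264, 46) = 2.
Track Bezout coefficients alongside the remainders: start with r₀ = 264 = a·1 + b·0 (s = 1, t = 0) and r₁ = 46 = a·0 + b·1 (s = 0, t = 1); each new remainder r_{k+1} = r_{k-1} − q_k·r_k inherits s_{k+1} = s_{k-1} − q_k·s_k, t_{k+1} = t_{k-1} − q_k·t_k, so r_k = a·s_k + b·t_k at every step:
  q = 5: r = 34, s = 1 − 5·0 = 1, t = 0 − 5·1 = -5  (check: 264·1 + 46·(-5) = 34)
  q = 1: r = 12, s = 0 − 1·1 = -1, t = 1 − 1·(-5) = 6  (check: 264·(-1) + 46·6 = 12)
  q = 2: r = 10, s = 1 − 2·(-1) = 3, t = -5 − 2·6 = -17  (check: 264·3 + 46·(-17) = 10)
  q = 1: r = 2, s = -1 − 1·3 = -4, t = 6 − 1·(-17) = 23  (check: 264·(-4) + 46·23 = 2)
The row with r = 2 (the gcd) gives the Bezout coefficients s = -4, t = 23.
Result: 264 · (-4) + 46 · (23) = 2.

gcd(264, 46) = 2; s = -4, t = 23 (check: 264·(-4) + 46·23 = 2).


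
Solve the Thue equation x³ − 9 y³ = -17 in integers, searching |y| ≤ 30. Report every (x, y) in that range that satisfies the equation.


The equation is x³ - 9y³ = -17. For fixed y, x³ = 9·y³ − 17, so a solution requires the RHS to be a perfect cube.
Strategy: iterate y from -30 to 30, compute RHS = 9·y³ − 17, and check whether it is a (positive or negative) perfect cube.
Check small values of y:
  y = 0: RHS = -17 is not a perfect cube.
  y = 1: RHS = -8 = (-2)³ ⇒ x = -2 works.
  y = -1: RHS = -26 is not a perfect cube.
  y = 2: RHS = 55 is not a perfect cube.
  y = -2: RHS = -89 is not a perfect cube.
  y = 3: RHS = 226 is not a perfect cube.
  y = -3: RHS = -260 is not a perfect cube.
Continuing, at y = 25: RHS = 140608 = (52)³ ⇒ x = 52 works.
Searching the remaining y in |y| ≤ 30 finds no further solutions.
Collected solutions: (-2, 1), (52, 25).

Solutions (with |y| ≤ 30): (-2, 1), (52, 25).


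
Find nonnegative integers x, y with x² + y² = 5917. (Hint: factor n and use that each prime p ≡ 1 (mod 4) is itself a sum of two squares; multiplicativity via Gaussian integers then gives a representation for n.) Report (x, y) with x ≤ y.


Step 1: Factor n = 5917 = 61 · 97.
Step 2: Check the mod-4 condition on each prime factor: 61 ≡ 1 (mod 4), exponent 1; 97 ≡ 1 (mod 4), exponent 1.
All primes ≡ 3 (mod 4) appear to even exponent (or don't appear), so by the two-squares theorem n IS expressible as a sum of two squares.
Step 3: Build a representation. Here n = 61 · 97 is a product of primes ≡ 1 (mod 4). Each prime p ≡ 1 (mod 4) is itself a sum of two squares; find a² by testing p − a² for a perfect square:
  61: 61 − 1² = 60, 61 − 2² = 57, 61 − 3² = 52, 61 − 4² = 45, 61 − 5² = 36 = 6² ⇒ 61 = 5² + 6².
  97: 97 − 1² = 96, 97 − 2² = 93, 97 − 3² = 88, 97 − 4² = 81 = 9² ⇒ 97 = 4² + 9².
  Combine using the Brahmagupta–Fibonacci identity (a² + b²)(c² + d²) = (ac − bd)² + (ad + bc)² = (ac + bd)² + (ad − bc)²:
  61 · 97 = 5917: from (5² + 6²)(4² + 9²), take (5·4 − 6·9, 5·9 + 6·4) = (20 − 54, 45 + 24) = (-34, 69); dropping signs (only squares matter) gives (34, 69); check 34² + 69² = 1156 + 4761 = 5917 ✓.
Step 4: Order so x ≤ y and verify: 34² + 69² = 1156 + 4761 = 5917 = n. ✓

n = 5917 = 34² + 69² (one valid representation with x ≤ y).


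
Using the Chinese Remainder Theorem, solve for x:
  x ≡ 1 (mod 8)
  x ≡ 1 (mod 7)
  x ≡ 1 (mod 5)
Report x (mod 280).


Moduli 8, 7, 5 are pairwise coprime; by CRT there is a unique solution modulo M = 8 · 7 · 5 = 280.
Solve pairwise, accumulating the modulus:
  Start with x ≡ 1 (mod 8).
  Combine with x ≡ 1 (mod 7): since gcd(8, 7) = 1, we get a unique residue mod 56.
    Write x = 1 + 8·t and substitute into x ≡ 1 (mod 7): 8·t ≡ 1 − 1 = 0 (mod 7).
    Reduce coefficients mod 7: 1·t ≡ 0 (mod 7).
    So t ≡ 0 (mod 7).
    Then x = 1 + 8·0 = 1, valid modulo lcm(8, 7) = 56: x ≡ 1 (mod 56).
  Combine with x ≡ 1 (mod 5): since gcd(56, 5) = 1, we get a unique residue mod 280.
    Write x = 1 + 56·t and substitute into x ≡ 1 (mod 5): 56·t ≡ 1 − 1 = 0 (mod 5).
    Reduce coefficients mod 5: 1·t ≡ 0 (mod 5).
    So t ≡ 0 (mod 5).
    Then x = 1 + 56·0 = 1, valid modulo lcm(56, 5) = 280: x ≡ 1 (mod 280).
Verify: 1 mod 8 = 1 ✓, 1 mod 7 = 1 ✓, 1 mod 5 = 1 ✓.

x ≡ 1 (mod 280).


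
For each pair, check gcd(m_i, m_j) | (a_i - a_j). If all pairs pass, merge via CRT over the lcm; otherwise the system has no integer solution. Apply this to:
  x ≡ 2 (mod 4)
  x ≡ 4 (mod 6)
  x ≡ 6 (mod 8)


Moduli 4, 6, 8 are not pairwise coprime, so CRT works modulo lcm(m_i) when all pairwise compatibility conditions hold.
Pairwise compatibility: gcd(m_i, m_j) must divide a_i - a_j for every pair.
Merge one congruence at a time:
  Start: x ≡ 2 (mod 4).
  Combine with x ≡ 4 (mod 6): gcd(4, 6) = 2; 4 - 2 = 2, which IS divisible by 2, so compatible.
    Write x = 2 + 4·t and substitute into x ≡ 4 (mod 6): 4·t ≡ 4 − 2 = 2 (mod 6).
    Divide the congruence (and modulus) by g = 2: 2·t ≡ 1 (mod 3).
    The inverse of 2 mod 3 is 2 (since 2·2 = 4 = 1·3 + 1), so t ≡ 2·1 = 2 ≡ 2 (mod 3).
    Then x = 2 + 4·2 = 10, valid modulo lcm(4, 6) = 12: x ≡ 10 (mod 12).
  Combine with x ≡ 6 (mod 8): gcd(12, 8) = 4; 6 - 10 = -4, which IS divisible by 4, so compatible.
    Write x = 10 + 12·t and substitute into x ≡ 6 (mod 8): 12·t ≡ 6 − 10 = -4 (mod 8).
    Divide the congruence (and modulus) by g = 4: 3·t ≡ -1 (mod 2).
    Reduce coefficients mod 2: 1·t ≡ 1 (mod 2).
    So t ≡ 1 (mod 2).
    Then x = 10 + 12·1 = 22, valid modulo lcm(12, 8) = 24: x ≡ 22 (mod 24).
Verify: 22 mod 4 = 2, 22 mod 6 = 4, 22 mod 8 = 6.

x ≡ 22 (mod 24).


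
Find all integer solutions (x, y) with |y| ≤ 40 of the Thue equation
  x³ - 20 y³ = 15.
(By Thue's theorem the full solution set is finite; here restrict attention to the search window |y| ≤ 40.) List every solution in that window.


The equation is x³ - 20y³ = 15. For fixed y, x³ = 20·y³ + 15, so a solution requires the RHS to be a perfect cube.
Strategy: iterate y from -40 to 40, compute RHS = 20·y³ + 15, and check whether it is a (positive or negative) perfect cube.
Check small values of y:
  y = 0: RHS = 15 is not a perfect cube.
  y = 1: RHS = 35 is not a perfect cube.
  y = -1: RHS = -5 is not a perfect cube.
  y = 2: RHS = 175 is not a perfect cube.
  y = -2: RHS = -145 is not a perfect cube.
  y = 3: RHS = 555 is not a perfect cube.
  y = -3: RHS = -525 is not a perfect cube.
Continuing the search up to |y| = 40 finds no solutions either.
No (x, y) in the scanned range satisfies the equation.

No integer solutions with |y| ≤ 40.


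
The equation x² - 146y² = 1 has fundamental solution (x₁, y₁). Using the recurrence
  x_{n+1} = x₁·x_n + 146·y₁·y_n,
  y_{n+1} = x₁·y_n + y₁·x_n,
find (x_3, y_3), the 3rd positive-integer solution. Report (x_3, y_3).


Step 1: Find the fundamental solution (x₁, y₁) of x² - 146y² = 1.
  Expand √146 as a continued fraction. a₀ = ⌊√146⌋ = 12; iterate m_{k+1} = d_k·a_k − m_k, d_{k+1} = (146 − m_{k+1}²)/d_k, a_{k+1} = ⌊(a₀ + m_{k+1})/d_{k+1}⌋ (starting m₀ = 0, d₀ = 1), with convergents p_k = a_k·p_{k-1} + p_{k-2}, q_k = a_k·q_{k-1} + q_{k-2} (p₋₁ = 1, q₋₁ = 0):
  k = 0: a₀ = 12; p₀/q₀ = 12/1; p₀² − 146·q₀² = 144 − 146 = -2.
  k = 1: m = 12, d = 2, a = ⌊(12 + 12)/2⌋ = 12; p/q = (12·12 + 1)/(12·1 + 0) = 145/12; p² − 146·q² = 21025 − 21024 = 1.
  The first convergent with p² − 146·q² = 1 gives the fundamental solution (x₁, y₁) = (145, 12).
Step 2: Apply the recurrence (x_{n+1}, y_{n+1}) = (x₁x_n + 146y₁y_n, x₁y_n + y₁x_n) repeatedly.
  From (x_1, y_1) = (145, 12): x_2 = 145·145 + 146·12·12 = 42049; y_2 = 145·12 + 12·145 = 3480.
  From (x_2, y_2) = (42049, 3480): x_3 = 145·42049 + 146·12·3480 = 12194065; y_3 = 145·3480 + 12·42049 = 1009188.
Step 3: Verify x_3² - 146·y_3² = 148695221224225 - 148695221224224 = 1 (should be 1). ✓

(x_1, y_1) = (145, 12); (x_3, y_3) = (12194065, 1009188).


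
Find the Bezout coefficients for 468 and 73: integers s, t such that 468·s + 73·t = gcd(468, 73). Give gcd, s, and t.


Euclidean algorithm on (468, 73) — divide until remainder is 0:
  468 = 6 · 73 + 30
  73 = 2 · 30 + 13
  30 = 2 · 13 + 4
  13 = 3 · 4 + 1
  4 = 4 · 1 + 0
gcd(468, 73) = 1.
Track Bezout coefficients alongside the remainders: start with r₀ = 468 = a·1 + b·0 (s = 1, t = 0) and r₁ = 73 = a·0 + b·1 (s = 0, t = 1); each new remainder r_{k+1} = r_{k-1} − q_k·r_k inherits s_{k+1} = s_{k-1} − q_k·s_k, t_{k+1} = t_{k-1} − q_k·t_k, so r_k = a·s_k + b·t_k at every step:
  q = 6: r = 30, s = 1 − 6·0 = 1, t = 0 − 6·1 = -6  (check: 468·1 + 73·(-6) = 30)
  q = 2: r = 13, s = 0 − 2·1 = -2, t = 1 − 2·(-6) = 13  (check: 468·(-2) + 73·13 = 13)
  q = 2: r = 4, s = 1 − 2·(-2) = 5, t = -6 − 2·13 = -32  (check: 468·5 + 73·(-32) = 4)
  q = 3: r = 1, s = -2 − 3·5 = -17, t = 13 − 3·(-32) = 109  (check: 468·(-17) + 73·109 = 1)
The row with r = 1 (the gcd) gives the Bezout coefficients s = -17, t = 109.
Result: 468 · (-17) + 73 · (109) = 1.

gcd(468, 73) = 1; s = -17, t = 109 (check: 468·(-17) + 73·109 = 1).


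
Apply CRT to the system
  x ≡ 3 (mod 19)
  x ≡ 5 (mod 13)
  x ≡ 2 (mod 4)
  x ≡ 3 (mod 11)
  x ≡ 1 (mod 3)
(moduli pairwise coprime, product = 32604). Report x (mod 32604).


Product of moduli M = 19 · 13 · 4 · 11 · 3 = 32604.
Merge one congruence at a time:
  Start: x ≡ 3 (mod 19).
  Combine with x ≡ 5 (mod 13); new modulus lcm = 247.
    Write x = 3 + 19·t and substitute into x ≡ 5 (mod 13): 19·t ≡ 5 − 3 = 2 (mod 13).
    Reduce coefficients mod 13: 6·t ≡ 2 (mod 13).
    The inverse of 6 mod 13 is 11 (since 6·11 = 66 = 5·13 + 1), so t ≡ 11·2 = 22 ≡ 9 (mod 13).
    Then x = 3 + 19·9 = 174, valid modulo lcm(19, 13) = 247: x ≡ 174 (mod 247).
  Combine with x ≡ 2 (mod 4); new modulus lcm = 988.
    Write x = 174 + 247·t and substitute into x ≡ 2 (mod 4): 247·t ≡ 2 − 174 = -172 (mod 4).
    Reduce coefficients mod 4: 3·t ≡ 0 (mod 4).
    The inverse of 3 mod 4 is 3 (since 3·3 = 9 = 2·4 + 1), so t ≡ 3·0 = 0 ≡ 0 (mod 4).
    Then x = 174 + 247·0 = 174, valid modulo lcm(247, 4) = 988: x ≡ 174 (mod 988).
  Combine with x ≡ 3 (mod 11); new modulus lcm = 10868.
    Write x = 174 + 988·t and substitute into x ≡ 3 (mod 11): 988·t ≡ 3 − 174 = -171 (mod 11).
    Reduce coefficients mod 11: 9·t ≡ 5 (mod 11).
    The inverse of 9 mod 11 is 5 (since 9·5 = 45 = 4·11 + 1), so t ≡ 5·5 = 25 ≡ 3 (mod 11).
    Then x = 174 + 988·3 = 3138, valid modulo lcm(988, 11) = 10868: x ≡ 3138 (mod 10868).
  Combine with x ≡ 1 (mod 3); new modulus lcm = 32604.
    Write x = 3138 + 10868·t and substitute into x ≡ 1 (mod 3): 10868·t ≡ 1 − 3138 = -3137 (mod 3).
    Reduce coefficients mod 3: 2·t ≡ 1 (mod 3).
    The inverse of 2 mod 3 is 2 (since 2·2 = 4 = 1·3 + 1), so t ≡ 2·1 = 2 ≡ 2 (mod 3).
    Then x = 3138 + 10868·2 = 24874, valid modulo lcm(10868, 3) = 32604: x ≡ 24874 (mod 32604).
Verify against each original: 24874 mod 19 = 3, 24874 mod 13 = 5, 24874 mod 4 = 2, 24874 mod 11 = 3, 24874 mod 3 = 1.

x ≡ 24874 (mod 32604).


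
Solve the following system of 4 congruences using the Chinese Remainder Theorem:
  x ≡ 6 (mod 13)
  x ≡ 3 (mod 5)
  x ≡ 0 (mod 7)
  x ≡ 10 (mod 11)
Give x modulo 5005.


Product of moduli M = 13 · 5 · 7 · 11 = 5005.
Merge one congruence at a time:
  Start: x ≡ 6 (mod 13).
  Combine with x ≡ 3 (mod 5); new modulus lcm = 65.
    Write x = 6 + 13·t and substitute into x ≡ 3 (mod 5): 13·t ≡ 3 − 6 = -3 (mod 5).
    Reduce coefficients mod 5: 3·t ≡ 2 (mod 5).
    The inverse of 3 mod 5 is 2 (since 3·2 = 6 = 1·5 + 1), so t ≡ 2·2 = 4 ≡ 4 (mod 5).
    Then x = 6 + 13·4 = 58, valid modulo lcm(13, 5) = 65: x ≡ 58 (mod 65).
  Combine with x ≡ 0 (mod 7); new modulus lcm = 455.
    Write x = 58 + 65·t and substitute into x ≡ 0 (mod 7): 65·t ≡ 0 − 58 = -58 (mod 7).
    Reduce coefficients mod 7: 2·t ≡ 5 (mod 7).
    The inverse of 2 mod 7 is 4 (since 2·4 = 8 = 1·7 + 1), so t ≡ 4·5 = 20 ≡ 6 (mod 7).
    Then x = 58 + 65·6 = 448, valid modulo lcm(65, 7) = 455: x ≡ 448 (mod 455).
  Combine with x ≡ 10 (mod 11); new modulus lcm = 5005.
    Write x = 448 + 455·t and substitute into x ≡ 10 (mod 11): 455·t ≡ 10 − 448 = -438 (mod 11).
    Reduce coefficients mod 11: 4·t ≡ 2 (mod 11).
    The inverse of 4 mod 11 is 3 (since 4·3 = 12 = 1·11 + 1), so t ≡ 3·2 = 6 ≡ 6 (mod 11).
    Then x = 448 + 455·6 = 3178, valid modulo lcm(455, 11) = 5005: x ≡ 3178 (mod 5005).
Verify against each original: 3178 mod 13 = 6, 3178 mod 5 = 3, 3178 mod 7 = 0, 3178 mod 11 = 10.

x ≡ 3178 (mod 5005).


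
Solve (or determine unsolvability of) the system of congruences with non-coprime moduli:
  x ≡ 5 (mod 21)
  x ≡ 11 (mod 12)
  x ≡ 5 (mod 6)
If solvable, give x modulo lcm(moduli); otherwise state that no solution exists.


Moduli 21, 12, 6 are not pairwise coprime, so CRT works modulo lcm(m_i) when all pairwise compatibility conditions hold.
Pairwise compatibility: gcd(m_i, m_j) must divide a_i - a_j for every pair.
Merge one congruence at a time:
  Start: x ≡ 5 (mod 21).
  Combine with x ≡ 11 (mod 12): gcd(21, 12) = 3; 11 - 5 = 6, which IS divisible by 3, so compatible.
    Write x = 5 + 21·t and substitute into x ≡ 11 (mod 12): 21·t ≡ 11 − 5 = 6 (mod 12).
    Divide the congruence (and modulus) by g = 3: 7·t ≡ 2 (mod 4).
    Reduce coefficients mod 4: 3·t ≡ 2 (mod 4).
    The inverse of 3 mod 4 is 3 (since 3·3 = 9 = 2·4 + 1), so t ≡ 3·2 = 6 ≡ 2 (mod 4).
    Then x = 5 + 21·2 = 47, valid modulo lcm(21, 12) = 84: x ≡ 47 (mod 84).
  Combine with x ≡ 5 (mod 6): gcd(84, 6) = 6; 5 - 47 = -42, which IS divisible by 6, so compatible.
    Write x = 47 + 84·t and substitute into x ≡ 5 (mod 6): 84·t ≡ 5 − 47 = -42 (mod 6).
    Divide the congruence (and modulus) by g = 6: 14·t ≡ -7 (mod 1).
    Modulo 1 every t works; take t = 0.
    Then x = 47 + 84·0 = 47, valid modulo lcm(84, 6) = 84: x ≡ 47 (mod 84).
Verify: 47 mod 21 = 5, 47 mod 12 = 11, 47 mod 6 = 5.

x ≡ 47 (mod 84).


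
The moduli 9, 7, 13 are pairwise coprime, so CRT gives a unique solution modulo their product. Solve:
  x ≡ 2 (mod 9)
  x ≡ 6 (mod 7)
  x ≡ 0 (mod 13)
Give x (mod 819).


Moduli 9, 7, 13 are pairwise coprime; by CRT there is a unique solution modulo M = 9 · 7 · 13 = 819.
Solve pairwise, accumulating the modulus:
  Start with x ≡ 2 (mod 9).
  Combine with x ≡ 6 (mod 7): since gcd(9, 7) = 1, we get a unique residue mod 63.
    Write x = 2 + 9·t and substitute into x ≡ 6 (mod 7): 9·t ≡ 6 − 2 = 4 (mod 7).
    Reduce coefficients mod 7: 2·t ≡ 4 (mod 7).
    The inverse of 2 mod 7 is 4 (since 2·4 = 8 = 1·7 + 1), so t ≡ 4·4 = 16 ≡ 2 (mod 7).
    Then x = 2 + 9·2 = 20, valid modulo lcm(9, 7) = 63: x ≡ 20 (mod 63).
  Combine with x ≡ 0 (mod 13): since gcd(63, 13) = 1, we get a unique residue mod 819.
    Write x = 20 + 63·t and substitute into x ≡ 0 (mod 13): 63·t ≡ 0 − 20 = -20 (mod 13).
    Reduce coefficients mod 13: 11·t ≡ 6 (mod 13).
    The inverse of 11 mod 13 is 6 (since 11·6 = 66 = 5·13 + 1), so t ≡ 6·6 = 36 ≡ 10 (mod 13).
    Then x = 20 + 63·10 = 650, valid modulo lcm(63, 13) = 819: x ≡ 650 (mod 819).
Verify: 650 mod 9 = 2 ✓, 650 mod 7 = 6 ✓, 650 mod 13 = 0 ✓.

x ≡ 650 (mod 819).


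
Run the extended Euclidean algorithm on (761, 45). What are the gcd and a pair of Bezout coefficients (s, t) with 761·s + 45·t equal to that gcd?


Euclidean algorithm on (761, 45) — divide until remainder is 0:
  761 = 16 · 45 + 41
  45 = 1 · 41 + 4
  41 = 10 · 4 + 1
  4 = 4 · 1 + 0
gcd(761, 45) = 1.
Track Bezout coefficients alongside the remainders: start with r₀ = 761 = a·1 + b·0 (s = 1, t = 0) and r₁ = 45 = a·0 + b·1 (s = 0, t = 1); each new remainder r_{k+1} = r_{k-1} − q_k·r_k inherits s_{k+1} = s_{k-1} − q_k·s_k, t_{k+1} = t_{k-1} − q_k·t_k, so r_k = a·s_k + b·t_k at every step:
  q = 16: r = 41, s = 1 − 16·0 = 1, t = 0 − 16·1 = -16  (check: 761·1 + 45·(-16) = 41)
  q = 1: r = 4, s = 0 − 1·1 = -1, t = 1 − 1·(-16) = 17  (check: 761·(-1) + 45·17 = 4)
  q = 10: r = 1, s = 1 − 10·(-1) = 11, t = -16 − 10·17 = -186  (check: 761·11 + 45·(-186) = 1)
The row with r = 1 (the gcd) gives the Bezout coefficients s = 11, t = -186.
Result: 761 · (11) + 45 · (-186) = 1.

gcd(761, 45) = 1; s = 11, t = -186 (check: 761·11 + 45·(-186) = 1).


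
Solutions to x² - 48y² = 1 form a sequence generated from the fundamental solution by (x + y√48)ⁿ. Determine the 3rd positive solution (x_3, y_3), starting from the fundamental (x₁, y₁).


Step 1: Find the fundamental solution (x₁, y₁) of x² - 48y² = 1.
  Expand √48 as a continued fraction. a₀ = ⌊√48⌋ = 6; iterate m_{k+1} = d_k·a_k − m_k, d_{k+1} = (48 − m_{k+1}²)/d_k, a_{k+1} = ⌊(a₀ + m_{k+1})/d_{k+1}⌋ (starting m₀ = 0, d₀ = 1), with convergents p_k = a_k·p_{k-1} + p_{k-2}, q_k = a_k·q_{k-1} + q_{k-2} (p₋₁ = 1, q₋₁ = 0):
  k = 0: a₀ = 6; p₀/q₀ = 6/1; p₀² − 48·q₀² = 36 − 48 = -12.
  k = 1: m = 6, d = 12, a = ⌊(6 + 6)/12⌋ = 1; p/q = (1·6 + 1)/(1·1 + 0) = 7/1; p² − 48·q² = 49 − 48 = 1.
  The first convergent with p² − 48·q² = 1 gives the fundamental solution (x₁, y₁) = (7, 1).
Step 2: Apply the recurrence (x_{n+1}, y_{n+1}) = (x₁x_n + 48y₁y_n, x₁y_n + y₁x_n) repeatedly.
  From (x_1, y_1) = (7, 1): x_2 = 7·7 + 48·1·1 = 97; y_2 = 7·1 + 1·7 = 14.
  From (x_2, y_2) = (97, 14): x_3 = 7·97 + 48·1·14 = 1351; y_3 = 7·14 + 1·97 = 195.
Step 3: Verify x_3² - 48·y_3² = 1825201 - 1825200 = 1 (should be 1). ✓

(x_1, y_1) = (7, 1); (x_3, y_3) = (1351, 195).


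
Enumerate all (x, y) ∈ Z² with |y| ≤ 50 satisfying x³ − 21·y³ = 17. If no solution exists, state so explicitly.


The equation is x³ - 21y³ = 17. For fixed y, x³ = 21·y³ + 17, so a solution requires the RHS to be a perfect cube.
Strategy: iterate y from -50 to 50, compute RHS = 21·y³ + 17, and check whether it is a (positive or negative) perfect cube.
Check small values of y:
  y = 0: RHS = 17 is not a perfect cube.
  y = 1: RHS = 38 is not a perfect cube.
  y = -1: RHS = -4 is not a perfect cube.
  y = 2: RHS = 185 is not a perfect cube.
  y = -2: RHS = -151 is not a perfect cube.
  y = 3: RHS = 584 is not a perfect cube.
  y = -3: RHS = -550 is not a perfect cube.
Continuing the search up to |y| = 50 finds no solutions either.
No (x, y) in the scanned range satisfies the equation.

No integer solutions with |y| ≤ 50.


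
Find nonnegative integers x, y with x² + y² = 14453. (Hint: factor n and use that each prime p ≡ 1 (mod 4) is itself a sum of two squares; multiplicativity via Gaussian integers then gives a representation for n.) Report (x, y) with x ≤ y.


Step 1: Factor n = 14453 = 97 · 149.
Step 2: Check the mod-4 condition on each prime factor: 97 ≡ 1 (mod 4), exponent 1; 149 ≡ 1 (mod 4), exponent 1.
All primes ≡ 3 (mod 4) appear to even exponent (or don't appear), so by the two-squares theorem n IS expressible as a sum of two squares.
Step 3: Build a representation. Here n = 97 · 149 is a product of primes ≡ 1 (mod 4). Each prime p ≡ 1 (mod 4) is itself a sum of two squares; find a² by testing p − a² for a perfect square:
  97: 97 − 1² = 96, 97 − 2² = 93, 97 − 3² = 88, 97 − 4² = 81 = 9² ⇒ 97 = 4² + 9².
  149: 149 − 1² = 148, 149 − 2² = 145, 149 − 3² = 140, 149 − 4² = 133, 149 − 5² = 124, 149 − 6² = 113, 149 − 7² = 100 = 10² ⇒ 149 = 7² + 10².
  Combine using the Brahmagupta–Fibonacci identity (a² + b²)(c² + d²) = (ac − bd)² + (ad + bc)² = (ac + bd)² + (ad − bc)²:
  97 · 149 = 14453: from (4² + 9²)(7² + 10²), take (4·7 − 9·10, 4·10 + 9·7) = (28 − 90, 40 + 63) = (-62, 103); dropping signs (only squares matter) gives (62, 103); check 62² + 103² = 3844 + 10609 = 14453 ✓.
Step 4: Order so x ≤ y and verify: 62² + 103² = 3844 + 10609 = 14453 = n. ✓

n = 14453 = 62² + 103² (one valid representation with x ≤ y).


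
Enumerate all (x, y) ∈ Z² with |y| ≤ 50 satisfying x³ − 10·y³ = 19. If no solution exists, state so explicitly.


The equation is x³ - 10y³ = 19. For fixed y, x³ = 10·y³ + 19, so a solution requires the RHS to be a perfect cube.
Strategy: iterate y from -50 to 50, compute RHS = 10·y³ + 19, and check whether it is a (positive or negative) perfect cube.
Check small values of y:
  y = 0: RHS = 19 is not a perfect cube.
  y = 1: RHS = 29 is not a perfect cube.
  y = -1: RHS = 9 is not a perfect cube.
  y = 2: RHS = 99 is not a perfect cube.
  y = -2: RHS = -61 is not a perfect cube.
  y = 3: RHS = 289 is not a perfect cube.
  y = -3: RHS = -251 is not a perfect cube.
Continuing the search up to |y| = 50 finds no solutions either.
No (x, y) in the scanned range satisfies the equation.

No integer solutions with |y| ≤ 50.


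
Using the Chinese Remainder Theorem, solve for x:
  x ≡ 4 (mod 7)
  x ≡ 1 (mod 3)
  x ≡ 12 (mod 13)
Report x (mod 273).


Moduli 7, 3, 13 are pairwise coprime; by CRT there is a unique solution modulo M = 7 · 3 · 13 = 273.
Solve pairwise, accumulating the modulus:
  Start with x ≡ 4 (mod 7).
  Combine with x ≡ 1 (mod 3): since gcd(7, 3) = 1, we get a unique residue mod 21.
    Write x = 4 + 7·t and substitute into x ≡ 1 (mod 3): 7·t ≡ 1 − 4 = -3 (mod 3).
    Reduce coefficients mod 3: 1·t ≡ 0 (mod 3).
    So t ≡ 0 (mod 3).
    Then x = 4 + 7·0 = 4, valid modulo lcm(7, 3) = 21: x ≡ 4 (mod 21).
  Combine with x ≡ 12 (mod 13): since gcd(21, 13) = 1, we get a unique residue mod 273.
    Write x = 4 + 21·t and substitute into x ≡ 12 (mod 13): 21·t ≡ 12 − 4 = 8 (mod 13).
    Reduce coefficients mod 13: 8·t ≡ 8 (mod 13).
    The inverse of 8 mod 13 is 5 (since 8·5 = 40 = 3·13 + 1), so t ≡ 5·8 = 40 ≡ 1 (mod 13).
    Then x = 4 + 21·1 = 25, valid modulo lcm(21, 13) = 273: x ≡ 25 (mod 273).
Verify: 25 mod 7 = 4 ✓, 25 mod 3 = 1 ✓, 25 mod 13 = 12 ✓.

x ≡ 25 (mod 273).


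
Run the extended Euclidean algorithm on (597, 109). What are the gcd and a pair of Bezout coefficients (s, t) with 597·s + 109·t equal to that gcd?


Euclidean algorithm on (597, 109) — divide until remainder is 0:
  597 = 5 · 109 + 52
  109 = 2 · 52 + 5
  52 = 10 · 5 + 2
  5 = 2 · 2 + 1
  2 = 2 · 1 + 0
gcd(597, 109) = 1.
Track Bezout coefficients alongside the remainders: start with r₀ = 597 = a·1 + b·0 (s = 1, t = 0) and r₁ = 109 = a·0 + b·1 (s = 0, t = 1); each new remainder r_{k+1} = r_{k-1} − q_k·r_k inherits s_{k+1} = s_{k-1} − q_k·s_k, t_{k+1} = t_{k-1} − q_k·t_k, so r_k = a·s_k + b·t_k at every step:
  q = 5: r = 52, s = 1 − 5·0 = 1, t = 0 − 5·1 = -5  (check: 597·1 + 109·(-5) = 52)
  q = 2: r = 5, s = 0 − 2·1 = -2, t = 1 − 2·(-5) = 11  (check: 597·(-2) + 109·11 = 5)
  q = 10: r = 2, s = 1 − 10·(-2) = 21, t = -5 − 10·11 = -115  (check: 597·21 + 109·(-115) = 2)
  q = 2: r = 1, s = -2 − 2·21 = -44, t = 11 − 2·(-115) = 241  (check: 597·(-44) + 109·241 = 1)
The row with r = 1 (the gcd) gives the Bezout coefficients s = -44, t = 241.
Result: 597 · (-44) + 109 · (241) = 1.

gcd(597, 109) = 1; s = -44, t = 241 (check: 597·(-44) + 109·241 = 1).
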